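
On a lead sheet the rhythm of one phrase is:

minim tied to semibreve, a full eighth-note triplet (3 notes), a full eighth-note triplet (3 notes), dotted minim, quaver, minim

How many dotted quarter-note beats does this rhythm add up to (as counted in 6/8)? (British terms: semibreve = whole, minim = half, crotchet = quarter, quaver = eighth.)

One dotted quarter-note beat = 3 eighth notes.
Express everything in eighth notes: minim tied to semibreve (minim + semibreve) = 12; a full eighth-note triplet (3 notes) (three triplet eighths span one quarter) = 2; a full eighth-note triplet (3 notes) (three triplet eighths span one quarter) = 2; dotted minim = 6; quaver = 1; minim = 4.
Total: 12 + 2 + 2 + 6 + 1 + 4 = 27.
27 ÷ 3 = 9 beats.

9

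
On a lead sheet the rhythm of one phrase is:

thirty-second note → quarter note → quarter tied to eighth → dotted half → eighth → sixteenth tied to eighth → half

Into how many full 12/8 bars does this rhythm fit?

1

One bar of 12/8 = 48 thirty-second notes.
Working in thirty-second notes: thirty-second note = 1; quarter note = 8; quarter tied to eighth (quarter + eighth) = 12; dotted half = 24; eighth = 4; sixteenth tied to eighth (sixteenth + eighth) = 6; half = 16.
Sum: 1 + 8 + 12 + 24 + 4 + 6 + 16 = 71.
71 ÷ 48 = 1 complete bar with 23 left over.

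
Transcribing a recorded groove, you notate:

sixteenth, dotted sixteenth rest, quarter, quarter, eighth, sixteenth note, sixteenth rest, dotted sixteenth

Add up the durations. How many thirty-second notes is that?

Express everything in thirty-second notes: sixteenth = 2; dotted sixteenth rest = 3; quarter = 8; quarter = 8; eighth = 4; sixteenth note = 2; sixteenth rest = 2; dotted sixteenth = 3.
Sum: 2 + 3 + 8 + 8 + 4 + 2 + 2 + 3 = 32 thirty-second notes.

32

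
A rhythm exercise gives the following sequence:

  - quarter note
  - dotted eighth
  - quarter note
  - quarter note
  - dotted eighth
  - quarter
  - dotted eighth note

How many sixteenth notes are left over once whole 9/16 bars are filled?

One bar of 9/16 = 9 sixteenth notes.
Each duration in sixteenth notes: quarter note = 4; dotted eighth = 3; quarter note = 4; quarter note = 4; dotted eighth = 3; quarter = 4; dotted eighth note = 3.
Altogether 4 + 3 + 4 + 4 + 3 + 4 + 3 = 25.
25 ÷ 9 = 2 complete bars with 7 sixteenth notes remaining.

7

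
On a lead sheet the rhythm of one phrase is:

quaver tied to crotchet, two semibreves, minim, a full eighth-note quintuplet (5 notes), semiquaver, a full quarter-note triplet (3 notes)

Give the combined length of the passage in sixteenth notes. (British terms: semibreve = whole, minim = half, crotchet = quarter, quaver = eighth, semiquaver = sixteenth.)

63

Each duration in sixteenth notes: quaver tied to crotchet (quaver + crotchet) = 6; semibreve = 16; semibreve = 16; minim = 8; a full eighth-note quintuplet (5 notes) (five quintuplet eighths span one half) = 8; semiquaver = 1; a full quarter-note triplet (3 notes) (three triplet quarters span one half) = 8.
Altogether 6 + 16 + 16 + 8 + 8 + 1 + 8 = 63 sixteenth notes.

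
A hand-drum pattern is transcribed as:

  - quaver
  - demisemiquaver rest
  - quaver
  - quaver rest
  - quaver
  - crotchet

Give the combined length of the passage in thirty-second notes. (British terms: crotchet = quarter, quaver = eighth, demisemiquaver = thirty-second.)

Convert each value to thirty-second notes: quaver = 4; demisemiquaver rest = 1; quaver = 4; quaver rest = 4; quaver = 4; crotchet = 8.
Sum: 4 + 1 + 4 + 4 + 4 + 8 = 25 thirty-second notes.

25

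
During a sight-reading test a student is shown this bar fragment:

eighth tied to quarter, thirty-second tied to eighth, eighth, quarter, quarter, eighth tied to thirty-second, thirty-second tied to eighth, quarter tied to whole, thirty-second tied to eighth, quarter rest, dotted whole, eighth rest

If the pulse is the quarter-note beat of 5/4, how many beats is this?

19

One quarter-note beat = 8 thirty-second notes.
Convert each value to thirty-second notes: eighth tied to quarter (eighth + quarter) = 12; thirty-second tied to eighth (thirty-second + eighth) = 5; eighth = 4; quarter = 8; quarter = 8; eighth tied to thirty-second (eighth + thirty-second) = 5; thirty-second tied to eighth (thirty-second + eighth) = 5; quarter tied to whole (quarter + whole) = 40; thirty-second tied to eighth (thirty-second + eighth) = 5; quarter rest = 8; dotted whole = 48; eighth rest = 4.
Sum: 12 + 5 + 4 + 8 + 8 + 5 + 5 + 40 + 5 + 8 + 48 + 4 = 152.
152 ÷ 8 = 19 beats.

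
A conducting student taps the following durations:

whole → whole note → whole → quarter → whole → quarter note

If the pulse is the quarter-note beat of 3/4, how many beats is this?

18

One quarter-note beat = 2 eighth notes.
In eighth notes: whole = 8; whole note = 8; whole = 8; quarter = 2; whole = 8; quarter note = 2.
Adding: 8 + 8 + 8 + 2 + 8 + 2 = 36.
36 ÷ 2 = 18 beats.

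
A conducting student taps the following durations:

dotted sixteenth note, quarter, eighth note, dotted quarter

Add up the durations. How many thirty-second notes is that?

27

Express everything in thirty-second notes: dotted sixteenth note = 3; quarter = 8; eighth note = 4; dotted quarter = 12.
Total: 3 + 8 + 4 + 12 = 27 thirty-second notes.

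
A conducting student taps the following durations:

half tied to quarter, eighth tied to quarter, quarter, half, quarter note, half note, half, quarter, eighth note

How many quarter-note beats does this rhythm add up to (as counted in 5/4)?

14

One quarter-note beat = 2 eighth notes.
Each duration in eighth notes: half tied to quarter (half + quarter) = 6; eighth tied to quarter (eighth + quarter) = 3; quarter = 2; half = 4; quarter note = 2; half note = 4; half = 4; quarter = 2; eighth note = 1.
Total: 6 + 3 + 2 + 4 + 2 + 4 + 4 + 2 + 1 = 28.
28 ÷ 2 = 14 beats.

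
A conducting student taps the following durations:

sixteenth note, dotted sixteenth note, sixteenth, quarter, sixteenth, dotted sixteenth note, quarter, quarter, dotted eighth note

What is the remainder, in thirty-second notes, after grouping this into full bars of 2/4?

10

One bar of 2/4 = 16 thirty-second notes.
Working in thirty-second notes: sixteenth note = 2; dotted sixteenth note = 3; sixteenth = 2; quarter = 8; sixteenth = 2; dotted sixteenth note = 3; quarter = 8; quarter = 8; dotted eighth note = 6.
Adding: 2 + 3 + 2 + 8 + 2 + 3 + 8 + 8 + 6 = 42.
42 ÷ 16 = 2 complete bars with 10 thirty-second notes remaining.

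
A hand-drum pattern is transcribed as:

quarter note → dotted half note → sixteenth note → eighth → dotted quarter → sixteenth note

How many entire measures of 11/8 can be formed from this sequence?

One bar of 11/8 = 22 sixteenth notes.
In sixteenth notes: quarter note = 4; dotted half note = 12; sixteenth note = 1; eighth = 2; dotted quarter = 6; sixteenth note = 1.
Total: 4 + 12 + 1 + 2 + 6 + 1 = 26.
26 ÷ 22 = 1 complete bar with 4 left over.

1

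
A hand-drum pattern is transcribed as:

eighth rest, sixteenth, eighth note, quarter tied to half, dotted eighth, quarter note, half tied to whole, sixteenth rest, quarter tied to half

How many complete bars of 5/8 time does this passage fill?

6

One bar of 5/8 = 10 sixteenth notes.
Convert each value to sixteenth notes: eighth rest = 2; sixteenth = 1; eighth note = 2; quarter tied to half (quarter + half) = 12; dotted eighth = 3; quarter note = 4; half tied to whole (half + whole) = 24; sixteenth rest = 1; quarter tied to half (quarter + half) = 12.
Adding: 2 + 1 + 2 + 12 + 3 + 4 + 24 + 1 + 12 = 61.
61 ÷ 10 = 6 complete bars with 1 left over.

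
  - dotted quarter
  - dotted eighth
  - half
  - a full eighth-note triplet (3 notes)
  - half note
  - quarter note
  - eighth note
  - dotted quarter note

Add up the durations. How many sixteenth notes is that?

41

Convert each value to sixteenth notes: dotted quarter = 6; dotted eighth = 3; half = 8; a full eighth-note triplet (3 notes) (three triplet eighths span one quarter) = 4; half note = 8; quarter note = 4; eighth note = 2; dotted quarter note = 6.
Altogether 6 + 3 + 8 + 4 + 8 + 4 + 2 + 6 = 41 sixteenth notes.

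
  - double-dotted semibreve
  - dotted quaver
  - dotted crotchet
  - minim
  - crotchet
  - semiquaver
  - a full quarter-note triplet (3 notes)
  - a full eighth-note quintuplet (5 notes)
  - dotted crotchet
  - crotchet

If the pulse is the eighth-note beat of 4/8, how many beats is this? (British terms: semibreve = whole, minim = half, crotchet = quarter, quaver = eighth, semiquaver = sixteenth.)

One eighth-note beat = 2 sixteenth notes.
Working in sixteenth notes: double-dotted semibreve = 28; dotted quaver = 3; dotted crotchet = 6; minim = 8; crotchet = 4; semiquaver = 1; a full quarter-note triplet (3 notes) (three triplet quarters span one half) = 8; a full eighth-note quintuplet (5 notes) (five quintuplet eighths span one half) = 8; dotted crotchet = 6; crotchet = 4.
Altogether 28 + 3 + 6 + 8 + 4 + 1 + 8 + 8 + 6 + 4 = 76.
76 ÷ 2 = 38 beats.

38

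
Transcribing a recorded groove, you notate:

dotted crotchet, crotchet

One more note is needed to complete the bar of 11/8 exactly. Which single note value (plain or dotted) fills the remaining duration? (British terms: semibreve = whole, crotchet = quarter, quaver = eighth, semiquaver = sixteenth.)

The bar of 11/8 = 11 eighth notes.
Each duration in eighth notes: dotted crotchet = 3; crotchet = 2.
Sum: 3 + 2 = 5.
Remaining: 11 − 5 = 6 eighth notes, which is a dotted half note.

dotted half note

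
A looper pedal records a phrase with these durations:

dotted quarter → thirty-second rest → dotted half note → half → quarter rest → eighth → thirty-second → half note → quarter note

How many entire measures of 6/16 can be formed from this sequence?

7

One bar of 6/16 = 12 thirty-second notes.
In thirty-second notes: dotted quarter = 12; thirty-second rest = 1; dotted half note = 24; half = 16; quarter rest = 8; eighth = 4; thirty-second = 1; half note = 16; quarter note = 8.
Sum: 12 + 1 + 24 + 16 + 8 + 4 + 1 + 16 + 8 = 90.
90 ÷ 12 = 7 complete bars with 6 left over.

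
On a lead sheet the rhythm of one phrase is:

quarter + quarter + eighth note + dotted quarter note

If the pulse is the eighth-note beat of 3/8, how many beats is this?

8

One eighth-note beat = 2 sixteenth notes.
Each duration in sixteenth notes: quarter = 4; quarter = 4; eighth note = 2; dotted quarter note = 6.
Altogether 4 + 4 + 2 + 6 = 16.
16 ÷ 2 = 8 beats.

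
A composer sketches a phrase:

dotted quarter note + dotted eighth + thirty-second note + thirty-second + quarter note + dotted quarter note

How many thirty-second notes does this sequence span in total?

Express everything in thirty-second notes: dotted quarter note = 12; dotted eighth = 6; thirty-second note = 1; thirty-second = 1; quarter note = 8; dotted quarter note = 12.
Sum: 12 + 6 + 1 + 1 + 8 + 12 = 40 thirty-second notes.

40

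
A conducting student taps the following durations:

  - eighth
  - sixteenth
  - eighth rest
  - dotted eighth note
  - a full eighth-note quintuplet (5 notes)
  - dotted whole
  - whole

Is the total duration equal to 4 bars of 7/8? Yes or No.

One bar of 7/8 = 14 sixteenth notes, so 4 bars = 56.
Express everything in sixteenth notes: eighth = 2; sixteenth = 1; eighth rest = 2; dotted eighth note = 3; a full eighth-note quintuplet (5 notes) (five quintuplet eighths span one half) = 8; dotted whole = 24; whole = 16.
Sum: 2 + 1 + 2 + 3 + 8 + 24 + 16 = 56.
56 equals 56, so the answer is Yes.

Yes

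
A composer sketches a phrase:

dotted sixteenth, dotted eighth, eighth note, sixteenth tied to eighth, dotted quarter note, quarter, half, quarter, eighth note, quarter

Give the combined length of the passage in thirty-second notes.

Each duration in thirty-second notes: dotted sixteenth = 3; dotted eighth = 6; eighth note = 4; sixteenth tied to eighth (sixteenth + eighth) = 6; dotted quarter note = 12; quarter = 8; half = 16; quarter = 8; eighth note = 4; quarter = 8.
Sum: 3 + 6 + 4 + 6 + 12 + 8 + 16 + 8 + 4 + 8 = 75 thirty-second notes.

75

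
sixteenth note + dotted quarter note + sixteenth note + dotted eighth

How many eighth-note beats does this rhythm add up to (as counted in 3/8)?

5.5

One eighth-note beat = 2 sixteenth notes.
In sixteenth notes: sixteenth note = 1; dotted quarter note = 6; sixteenth note = 1; dotted eighth = 3.
Sum: 1 + 6 + 1 + 3 = 11.
11 ÷ 2 = 5.5 beats.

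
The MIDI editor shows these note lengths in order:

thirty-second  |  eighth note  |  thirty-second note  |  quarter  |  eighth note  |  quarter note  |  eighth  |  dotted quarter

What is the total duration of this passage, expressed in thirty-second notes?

42

In thirty-second notes: thirty-second = 1; eighth note = 4; thirty-second note = 1; quarter = 8; eighth note = 4; quarter note = 8; eighth = 4; dotted quarter = 12.
Sum: 1 + 4 + 1 + 8 + 4 + 8 + 4 + 12 = 42 thirty-second notes.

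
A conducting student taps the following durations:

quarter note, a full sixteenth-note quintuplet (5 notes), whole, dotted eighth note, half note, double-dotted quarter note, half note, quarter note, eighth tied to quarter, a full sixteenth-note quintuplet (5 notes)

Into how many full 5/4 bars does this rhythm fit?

One bar of 5/4 = 20 sixteenth notes.
Express everything in sixteenth notes: quarter note = 4; a full sixteenth-note quintuplet (5 notes) (five quintuplet sixteenths span one quarter) = 4; whole = 16; dotted eighth note = 3; half note = 8; double-dotted quarter note = 7; half note = 8; quarter note = 4; eighth tied to quarter (eighth + quarter) = 6; a full sixteenth-note quintuplet (5 notes) (five quintuplet sixteenths span one quarter) = 4.
Sum: 4 + 4 + 16 + 3 + 8 + 7 + 8 + 4 + 6 + 4 = 64.
64 ÷ 20 = 3 complete bars with 4 left over.

3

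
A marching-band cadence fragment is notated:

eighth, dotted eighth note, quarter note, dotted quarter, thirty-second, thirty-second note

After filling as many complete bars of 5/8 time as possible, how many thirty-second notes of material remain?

12

One bar of 5/8 = 20 thirty-second notes.
Express everything in thirty-second notes: eighth = 4; dotted eighth note = 6; quarter note = 8; dotted quarter = 12; thirty-second = 1; thirty-second note = 1.
Sum: 4 + 6 + 8 + 12 + 1 + 1 = 32.
32 ÷ 20 = 1 complete bar with 12 thirty-second notes remaining.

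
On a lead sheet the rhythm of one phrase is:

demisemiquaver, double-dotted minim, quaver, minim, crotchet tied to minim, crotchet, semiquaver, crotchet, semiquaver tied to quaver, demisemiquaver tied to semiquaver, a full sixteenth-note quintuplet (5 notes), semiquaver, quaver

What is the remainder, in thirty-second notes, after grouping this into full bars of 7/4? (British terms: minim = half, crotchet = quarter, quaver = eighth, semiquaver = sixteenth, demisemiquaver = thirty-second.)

2

One bar of 7/4 = 56 thirty-second notes.
In thirty-second notes: demisemiquaver = 1; double-dotted minim = 28; quaver = 4; minim = 16; crotchet tied to minim (crotchet + minim) = 24; crotchet = 8; semiquaver = 2; crotchet = 8; semiquaver tied to quaver (semiquaver + quaver) = 6; demisemiquaver tied to semiquaver (demisemiquaver + semiquaver) = 3; a full sixteenth-note quintuplet (5 notes) (five quintuplet sixteenths span one quarter) = 8; semiquaver = 2; quaver = 4.
Total: 1 + 28 + 4 + 16 + 24 + 8 + 2 + 8 + 6 + 3 + 8 + 2 + 4 = 114.
114 ÷ 56 = 2 complete bars with 2 thirty-second notes remaining.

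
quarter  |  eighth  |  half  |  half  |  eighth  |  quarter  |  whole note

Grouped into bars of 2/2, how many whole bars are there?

One bar of 2/2 = 8 eighth notes.
Each duration in eighth notes: quarter = 2; eighth = 1; half = 4; half = 4; eighth = 1; quarter = 2; whole note = 8.
Total: 2 + 1 + 4 + 4 + 1 + 2 + 8 = 22.
22 ÷ 8 = 2 complete bars with 6 left over.

2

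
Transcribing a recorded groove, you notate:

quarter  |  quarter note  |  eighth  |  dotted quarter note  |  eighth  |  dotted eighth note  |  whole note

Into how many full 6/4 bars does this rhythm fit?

1

One bar of 6/4 = 24 sixteenth notes.
Convert each value to sixteenth notes: quarter = 4; quarter note = 4; eighth = 2; dotted quarter note = 6; eighth = 2; dotted eighth note = 3; whole note = 16.
Altogether 4 + 4 + 2 + 6 + 2 + 3 + 16 = 37.
37 ÷ 24 = 1 complete bar with 13 left over.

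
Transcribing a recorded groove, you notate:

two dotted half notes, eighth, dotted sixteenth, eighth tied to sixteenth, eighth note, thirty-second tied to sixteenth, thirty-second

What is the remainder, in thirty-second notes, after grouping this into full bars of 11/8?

25

One bar of 11/8 = 44 thirty-second notes.
Working in thirty-second notes: dotted half note = 24; dotted half note = 24; eighth = 4; dotted sixteenth = 3; eighth tied to sixteenth (eighth + sixteenth) = 6; eighth note = 4; thirty-second tied to sixteenth (thirty-second + sixteenth) = 3; thirty-second = 1.
Sum: 24 + 24 + 4 + 3 + 6 + 4 + 3 + 1 = 69.
69 ÷ 44 = 1 complete bar with 25 thirty-second notes remaining.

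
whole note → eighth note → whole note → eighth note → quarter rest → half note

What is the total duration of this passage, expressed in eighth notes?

24

Each duration in eighth notes: whole note = 8; eighth note = 1; whole note = 8; eighth note = 1; quarter rest = 2; half note = 4.
Sum: 8 + 1 + 8 + 1 + 2 + 4 = 24 eighth notes.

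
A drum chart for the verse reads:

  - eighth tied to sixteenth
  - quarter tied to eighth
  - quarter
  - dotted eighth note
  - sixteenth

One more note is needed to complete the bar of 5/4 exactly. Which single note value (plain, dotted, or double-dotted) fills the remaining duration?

The bar of 5/4 = 20 sixteenth notes.
Each duration in sixteenth notes: eighth tied to sixteenth (eighth + sixteenth) = 3; quarter tied to eighth (quarter + eighth) = 6; quarter = 4; dotted eighth note = 3; sixteenth = 1.
Total: 3 + 6 + 4 + 3 + 1 = 17.
Remaining: 20 − 17 = 3 sixteenth notes, which is a dotted eighth note.

dotted eighth note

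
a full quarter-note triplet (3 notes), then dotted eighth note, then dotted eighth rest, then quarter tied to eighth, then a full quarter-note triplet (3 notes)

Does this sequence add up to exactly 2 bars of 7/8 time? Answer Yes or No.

Yes

One bar of 7/8 = 14 sixteenth notes, so 2 bars = 28.
Express everything in sixteenth notes: a full quarter-note triplet (3 notes) (three triplet quarters span one half) = 8; dotted eighth note = 3; dotted eighth rest = 3; quarter tied to eighth (quarter + eighth) = 6; a full quarter-note triplet (3 notes) (three triplet quarters span one half) = 8.
Altogether 8 + 3 + 3 + 6 + 8 = 28.
28 equals 28, so the answer is Yes.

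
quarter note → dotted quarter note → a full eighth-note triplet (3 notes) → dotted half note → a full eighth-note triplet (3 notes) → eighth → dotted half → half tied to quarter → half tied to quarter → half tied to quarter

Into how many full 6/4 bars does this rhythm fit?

One bar of 6/4 = 12 eighth notes.
Each duration in eighth notes: quarter note = 2; dotted quarter note = 3; a full eighth-note triplet (3 notes) (three triplet eighths span one quarter) = 2; dotted half note = 6; a full eighth-note triplet (3 notes) (three triplet eighths span one quarter) = 2; eighth = 1; dotted half = 6; half tied to quarter (half + quarter) = 6; half tied to quarter (half + quarter) = 6; half tied to quarter (half + quarter) = 6.
Adding: 2 + 3 + 2 + 6 + 2 + 1 + 6 + 6 + 6 + 6 = 40.
40 ÷ 12 = 3 complete bars with 4 left over.

3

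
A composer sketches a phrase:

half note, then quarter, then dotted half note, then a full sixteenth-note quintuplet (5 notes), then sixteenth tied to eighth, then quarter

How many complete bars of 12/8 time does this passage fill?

One bar of 12/8 = 24 sixteenth notes.
Each duration in sixteenth notes: half note = 8; quarter = 4; dotted half note = 12; a full sixteenth-note quintuplet (5 notes) (five quintuplet sixteenths span one quarter) = 4; sixteenth tied to eighth (sixteenth + eighth) = 3; quarter = 4.
Adding: 8 + 4 + 12 + 4 + 3 + 4 = 35.
35 ÷ 24 = 1 complete bar with 11 left over.

1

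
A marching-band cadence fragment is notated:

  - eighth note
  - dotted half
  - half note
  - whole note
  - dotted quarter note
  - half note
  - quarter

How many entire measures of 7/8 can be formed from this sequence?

4

One bar of 7/8 = 7 eighth notes.
Working in eighth notes: eighth note = 1; dotted half = 6; half note = 4; whole note = 8; dotted quarter note = 3; half note = 4; quarter = 2.
Total: 1 + 6 + 4 + 8 + 3 + 4 + 2 = 28.
28 ÷ 7 = 4 complete bars with 0 left over.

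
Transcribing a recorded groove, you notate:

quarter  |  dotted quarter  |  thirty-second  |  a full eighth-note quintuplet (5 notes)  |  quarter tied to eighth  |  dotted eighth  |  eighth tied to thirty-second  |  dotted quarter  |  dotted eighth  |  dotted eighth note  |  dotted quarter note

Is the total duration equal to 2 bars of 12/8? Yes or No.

One bar of 12/8 = 48 thirty-second notes, so 2 bars = 96.
Express everything in thirty-second notes: quarter = 8; dotted quarter = 12; thirty-second = 1; a full eighth-note quintuplet (5 notes) (five quintuplet eighths span one half) = 16; quarter tied to eighth (quarter + eighth) = 12; dotted eighth = 6; eighth tied to thirty-second (eighth + thirty-second) = 5; dotted quarter = 12; dotted eighth = 6; dotted eighth note = 6; dotted quarter note = 12.
Sum: 8 + 12 + 1 + 16 + 12 + 6 + 5 + 12 + 6 + 6 + 12 = 96.
96 equals 96, so the answer is Yes.

Yes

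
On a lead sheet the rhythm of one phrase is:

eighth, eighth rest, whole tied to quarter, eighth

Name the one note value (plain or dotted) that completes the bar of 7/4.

eighth note

The bar of 7/4 = 14 eighth notes.
Convert each value to eighth notes: eighth = 1; eighth rest = 1; whole tied to quarter (whole + quarter) = 10; eighth = 1.
Total: 1 + 1 + 10 + 1 = 13.
Remaining: 14 − 13 = 1 eighth note, which is a eighth note.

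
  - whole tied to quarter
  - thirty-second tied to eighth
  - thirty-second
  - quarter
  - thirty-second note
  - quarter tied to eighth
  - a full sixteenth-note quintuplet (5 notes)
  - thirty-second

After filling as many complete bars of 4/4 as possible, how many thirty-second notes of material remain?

12

One bar of 4/4 = 32 thirty-second notes.
In thirty-second notes: whole tied to quarter (whole + quarter) = 40; thirty-second tied to eighth (thirty-second + eighth) = 5; thirty-second = 1; quarter = 8; thirty-second note = 1; quarter tied to eighth (quarter + eighth) = 12; a full sixteenth-note quintuplet (5 notes) (five quintuplet sixteenths span one quarter) = 8; thirty-second = 1.
Total: 40 + 5 + 1 + 8 + 1 + 12 + 8 + 1 = 76.
76 ÷ 32 = 2 complete bars with 12 thirty-second notes remaining.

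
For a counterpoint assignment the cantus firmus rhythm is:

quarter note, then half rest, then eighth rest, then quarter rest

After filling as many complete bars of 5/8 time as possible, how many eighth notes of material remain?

4

One bar of 5/8 = 5 eighth notes.
Working in eighth notes: quarter note = 2; half rest = 4; eighth rest = 1; quarter rest = 2.
Altogether 2 + 4 + 1 + 2 = 9.
9 ÷ 5 = 1 complete bar with 4 eighth notes remaining.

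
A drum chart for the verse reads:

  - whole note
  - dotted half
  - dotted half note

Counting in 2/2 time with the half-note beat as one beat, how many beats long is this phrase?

5

One half-note beat = 2 quarter notes.
Each duration in quarter notes: whole note = 4; dotted half = 3; dotted half note = 3.
Altogether 4 + 3 + 3 = 10.
10 ÷ 2 = 5 beats.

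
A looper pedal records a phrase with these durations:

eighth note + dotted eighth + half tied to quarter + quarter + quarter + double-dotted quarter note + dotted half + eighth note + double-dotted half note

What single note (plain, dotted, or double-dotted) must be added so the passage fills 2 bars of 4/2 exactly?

2 bars of 4/2 = 64 sixteenth notes.
Convert each value to sixteenth notes: eighth note = 2; dotted eighth = 3; half tied to quarter (half + quarter) = 12; quarter = 4; quarter = 4; double-dotted quarter note = 7; dotted half = 12; eighth note = 2; double-dotted half note = 14.
Adding: 2 + 3 + 12 + 4 + 4 + 7 + 12 + 2 + 14 = 60.
Remaining: 64 − 60 = 4 sixteenth notes, which is a quarter note.

quarter note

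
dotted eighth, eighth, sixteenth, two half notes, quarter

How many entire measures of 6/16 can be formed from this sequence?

4

One bar of 6/16 = 6 sixteenth notes.
In sixteenth notes: dotted eighth = 3; eighth = 2; sixteenth = 1; half note = 8; half note = 8; quarter = 4.
Total: 3 + 2 + 1 + 8 + 8 + 4 = 26.
26 ÷ 6 = 4 complete bars with 2 left over.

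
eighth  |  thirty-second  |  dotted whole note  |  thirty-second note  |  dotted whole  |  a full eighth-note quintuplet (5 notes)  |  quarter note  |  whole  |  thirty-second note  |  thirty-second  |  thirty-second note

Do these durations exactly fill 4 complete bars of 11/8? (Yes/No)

No

One bar of 11/8 = 44 thirty-second notes, so 4 bars = 176.
Each duration in thirty-second notes: eighth = 4; thirty-second = 1; dotted whole note = 48; thirty-second note = 1; dotted whole = 48; a full eighth-note quintuplet (5 notes) (five quintuplet eighths span one half) = 16; quarter note = 8; whole = 32; thirty-second note = 1; thirty-second = 1; thirty-second note = 1.
Sum: 4 + 1 + 48 + 1 + 48 + 16 + 8 + 32 + 1 + 1 + 1 = 161.
161 falls short of 176, so the answer is No.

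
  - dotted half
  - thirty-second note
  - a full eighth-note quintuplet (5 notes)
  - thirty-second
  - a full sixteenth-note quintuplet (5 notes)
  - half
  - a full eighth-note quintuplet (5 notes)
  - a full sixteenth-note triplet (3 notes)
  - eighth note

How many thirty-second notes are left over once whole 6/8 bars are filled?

One bar of 6/8 = 24 thirty-second notes.
Each duration in thirty-second notes: dotted half = 24; thirty-second note = 1; a full eighth-note quintuplet (5 notes) (five quintuplet eighths span one half) = 16; thirty-second = 1; a full sixteenth-note quintuplet (5 notes) (five quintuplet sixteenths span one quarter) = 8; half = 16; a full eighth-note quintuplet (5 notes) (five quintuplet eighths span one half) = 16; a full sixteenth-note triplet (3 notes) (three triplet sixteenths span one eighth) = 4; eighth note = 4.
Adding: 24 + 1 + 16 + 1 + 8 + 16 + 16 + 4 + 4 = 90.
90 ÷ 24 = 3 complete bars with 18 thirty-second notes remaining.

18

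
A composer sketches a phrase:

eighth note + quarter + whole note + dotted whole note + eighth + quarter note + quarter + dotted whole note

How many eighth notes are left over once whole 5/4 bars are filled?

One bar of 5/4 = 10 eighth notes.
In eighth notes: eighth note = 1; quarter = 2; whole note = 8; dotted whole note = 12; eighth = 1; quarter note = 2; quarter = 2; dotted whole note = 12.
Sum: 1 + 2 + 8 + 12 + 1 + 2 + 2 + 12 = 40.
40 ÷ 10 = 4 complete bars with 0 eighth notes remaining.

0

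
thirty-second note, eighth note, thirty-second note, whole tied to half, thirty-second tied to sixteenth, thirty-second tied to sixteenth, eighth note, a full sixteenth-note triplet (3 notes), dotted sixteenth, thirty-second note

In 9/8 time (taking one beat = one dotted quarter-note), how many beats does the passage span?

6

One dotted quarter-note beat = 12 thirty-second notes.
Working in thirty-second notes: thirty-second note = 1; eighth note = 4; thirty-second note = 1; whole tied to half (whole + half) = 48; thirty-second tied to sixteenth (thirty-second + sixteenth) = 3; thirty-second tied to sixteenth (thirty-second + sixteenth) = 3; eighth note = 4; a full sixteenth-note triplet (3 notes) (three triplet sixteenths span one eighth) = 4; dotted sixteenth = 3; thirty-second note = 1.
Altogether 1 + 4 + 1 + 48 + 3 + 3 + 4 + 4 + 3 + 1 = 72.
72 ÷ 12 = 6 beats.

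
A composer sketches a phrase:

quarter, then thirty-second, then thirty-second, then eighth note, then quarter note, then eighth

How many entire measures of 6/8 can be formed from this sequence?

One bar of 6/8 = 24 thirty-second notes.
Working in thirty-second notes: quarter = 8; thirty-second = 1; thirty-second = 1; eighth note = 4; quarter note = 8; eighth = 4.
Altogether 8 + 1 + 1 + 4 + 8 + 4 = 26.
26 ÷ 24 = 1 complete bar with 2 left over.

1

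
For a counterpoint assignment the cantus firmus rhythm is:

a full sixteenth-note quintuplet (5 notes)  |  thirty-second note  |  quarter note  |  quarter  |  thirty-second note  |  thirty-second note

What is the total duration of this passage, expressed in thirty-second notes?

27

In thirty-second notes: a full sixteenth-note quintuplet (5 notes) (five quintuplet sixteenths span one quarter) = 8; thirty-second note = 1; quarter note = 8; quarter = 8; thirty-second note = 1; thirty-second note = 1.
Adding: 8 + 1 + 8 + 8 + 1 + 1 = 27 thirty-second notes.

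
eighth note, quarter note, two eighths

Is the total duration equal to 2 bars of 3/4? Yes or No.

No

One bar of 3/4 = 6 eighth notes, so 2 bars = 12.
Express everything in eighth notes: eighth note = 1; quarter note = 2; eighth = 1; eighth = 1.
Altogether 1 + 2 + 1 + 1 = 5.
5 falls short of 12, so the answer is No.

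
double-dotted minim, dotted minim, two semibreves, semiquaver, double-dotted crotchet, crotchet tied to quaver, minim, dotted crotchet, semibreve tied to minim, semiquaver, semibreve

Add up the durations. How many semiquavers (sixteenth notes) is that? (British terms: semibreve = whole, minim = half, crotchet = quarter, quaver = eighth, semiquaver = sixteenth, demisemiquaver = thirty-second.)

127

Working in sixteenth notes: double-dotted minim = 14; dotted minim = 12; semibreve = 16; semibreve = 16; semiquaver = 1; double-dotted crotchet = 7; crotchet tied to quaver (crotchet + quaver) = 6; minim = 8; dotted crotchet = 6; semibreve tied to minim (semibreve + minim) = 24; semiquaver = 1; semibreve = 16.
Total: 14 + 12 + 16 + 16 + 1 + 7 + 6 + 8 + 6 + 24 + 1 + 16 = 127 sixteenth notes.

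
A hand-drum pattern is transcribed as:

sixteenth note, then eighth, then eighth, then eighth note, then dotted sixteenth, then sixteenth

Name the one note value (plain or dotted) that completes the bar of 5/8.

thirty-second note

The bar of 5/8 = 20 thirty-second notes.
Working in thirty-second notes: sixteenth note = 2; eighth = 4; eighth = 4; eighth note = 4; dotted sixteenth = 3; sixteenth = 2.
Total: 2 + 4 + 4 + 4 + 3 + 2 = 19.
Remaining: 20 − 19 = 1 thirty-second note, which is a thirty-second note.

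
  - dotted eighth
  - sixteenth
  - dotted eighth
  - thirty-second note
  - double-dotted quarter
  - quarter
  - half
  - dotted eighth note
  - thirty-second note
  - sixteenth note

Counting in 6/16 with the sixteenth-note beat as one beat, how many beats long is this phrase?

31

One sixteenth-note beat = 2 thirty-second notes.
In thirty-second notes: dotted eighth = 6; sixteenth = 2; dotted eighth = 6; thirty-second note = 1; double-dotted quarter = 14; quarter = 8; half = 16; dotted eighth note = 6; thirty-second note = 1; sixteenth note = 2.
Sum: 6 + 2 + 6 + 1 + 14 + 8 + 16 + 6 + 1 + 2 = 62.
62 ÷ 2 = 31 beats.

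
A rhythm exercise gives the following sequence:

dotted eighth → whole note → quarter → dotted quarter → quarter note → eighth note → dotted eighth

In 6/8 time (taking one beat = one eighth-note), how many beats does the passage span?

19

One eighth-note beat = 2 sixteenth notes.
Each duration in sixteenth notes: dotted eighth = 3; whole note = 16; quarter = 4; dotted quarter = 6; quarter note = 4; eighth note = 2; dotted eighth = 3.
Sum: 3 + 16 + 4 + 6 + 4 + 2 + 3 = 38.
38 ÷ 2 = 19 beats.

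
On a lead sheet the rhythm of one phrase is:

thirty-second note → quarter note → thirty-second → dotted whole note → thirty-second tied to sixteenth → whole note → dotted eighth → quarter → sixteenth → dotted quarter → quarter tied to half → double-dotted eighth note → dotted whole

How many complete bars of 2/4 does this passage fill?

12

One bar of 2/4 = 16 thirty-second notes.
Working in thirty-second notes: thirty-second note = 1; quarter note = 8; thirty-second = 1; dotted whole note = 48; thirty-second tied to sixteenth (thirty-second + sixteenth) = 3; whole note = 32; dotted eighth = 6; quarter = 8; sixteenth = 2; dotted quarter = 12; quarter tied to half (quarter + half) = 24; double-dotted eighth note = 7; dotted whole = 48.
Total: 1 + 8 + 1 + 48 + 3 + 32 + 6 + 8 + 2 + 12 + 24 + 7 + 48 = 200.
200 ÷ 16 = 12 complete bars with 8 left over.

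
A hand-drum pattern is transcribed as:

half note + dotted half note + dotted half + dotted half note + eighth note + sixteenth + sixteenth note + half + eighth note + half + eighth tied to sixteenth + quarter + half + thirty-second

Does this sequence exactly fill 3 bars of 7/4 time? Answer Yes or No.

No

One bar of 7/4 = 56 thirty-second notes, so 3 bars = 168.
In thirty-second notes: half note = 16; dotted half note = 24; dotted half = 24; dotted half note = 24; eighth note = 4; sixteenth = 2; sixteenth note = 2; half = 16; eighth note = 4; half = 16; eighth tied to sixteenth (eighth + sixteenth) = 6; quarter = 8; half = 16; thirty-second = 1.
Adding: 16 + 24 + 24 + 24 + 4 + 2 + 2 + 16 + 4 + 16 + 6 + 8 + 16 + 1 = 163.
163 falls short of 168, so the answer is No.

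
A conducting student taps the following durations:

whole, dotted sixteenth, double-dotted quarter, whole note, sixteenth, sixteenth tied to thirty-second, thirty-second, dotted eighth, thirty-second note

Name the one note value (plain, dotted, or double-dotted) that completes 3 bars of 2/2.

sixteenth note

3 bars of 2/2 = 96 thirty-second notes.
Convert each value to thirty-second notes: whole = 32; dotted sixteenth = 3; double-dotted quarter = 14; whole note = 32; sixteenth = 2; sixteenth tied to thirty-second (sixteenth + thirty-second) = 3; thirty-second = 1; dotted eighth = 6; thirty-second note = 1.
Total: 32 + 3 + 14 + 32 + 2 + 3 + 1 + 6 + 1 = 94.
Remaining: 96 − 94 = 2 thirty-second notes, which is a sixteenth note.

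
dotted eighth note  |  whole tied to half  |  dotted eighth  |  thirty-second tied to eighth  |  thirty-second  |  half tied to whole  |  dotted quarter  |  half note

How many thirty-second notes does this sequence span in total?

142

Convert each value to thirty-second notes: dotted eighth note = 6; whole tied to half (whole + half) = 48; dotted eighth = 6; thirty-second tied to eighth (thirty-second + eighth) = 5; thirty-second = 1; half tied to whole (half + whole) = 48; dotted quarter = 12; half note = 16.
Sum: 6 + 48 + 6 + 5 + 1 + 48 + 12 + 16 = 142 thirty-second notes.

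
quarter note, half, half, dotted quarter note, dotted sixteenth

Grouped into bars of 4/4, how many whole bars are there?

One bar of 4/4 = 32 thirty-second notes.
Each duration in thirty-second notes: quarter note = 8; half = 16; half = 16; dotted quarter note = 12; dotted sixteenth = 3.
Adding: 8 + 16 + 16 + 12 + 3 = 55.
55 ÷ 32 = 1 complete bar with 23 left over.

1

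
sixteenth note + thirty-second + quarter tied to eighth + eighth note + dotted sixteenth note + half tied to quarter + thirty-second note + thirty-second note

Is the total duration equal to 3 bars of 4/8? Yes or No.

Yes

One bar of 4/8 = 16 thirty-second notes, so 3 bars = 48.
Express everything in thirty-second notes: sixteenth note = 2; thirty-second = 1; quarter tied to eighth (quarter + eighth) = 12; eighth note = 4; dotted sixteenth note = 3; half tied to quarter (half + quarter) = 24; thirty-second note = 1; thirty-second note = 1.
Total: 2 + 1 + 12 + 4 + 3 + 24 + 1 + 1 = 48.
48 equals 48, so the answer is Yes.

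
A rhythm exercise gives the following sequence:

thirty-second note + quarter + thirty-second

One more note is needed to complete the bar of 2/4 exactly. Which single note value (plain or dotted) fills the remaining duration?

The bar of 2/4 = 16 thirty-second notes.
Working in thirty-second notes: thirty-second note = 1; quarter = 8; thirty-second = 1.
Sum: 1 + 8 + 1 = 10.
Remaining: 16 − 10 = 6 thirty-second notes, which is a dotted eighth note.

dotted eighth note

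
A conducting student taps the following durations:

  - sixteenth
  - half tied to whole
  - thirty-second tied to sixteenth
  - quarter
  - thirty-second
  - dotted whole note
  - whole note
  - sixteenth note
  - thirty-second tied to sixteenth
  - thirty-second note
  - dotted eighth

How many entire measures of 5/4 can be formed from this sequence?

One bar of 5/4 = 40 thirty-second notes.
Working in thirty-second notes: sixteenth = 2; half tied to whole (half + whole) = 48; thirty-second tied to sixteenth (thirty-second + sixteenth) = 3; quarter = 8; thirty-second = 1; dotted whole note = 48; whole note = 32; sixteenth note = 2; thirty-second tied to sixteenth (thirty-second + sixteenth) = 3; thirty-second note = 1; dotted eighth = 6.
Total: 2 + 48 + 3 + 8 + 1 + 48 + 32 + 2 + 3 + 1 + 6 = 154.
154 ÷ 40 = 3 complete bars with 34 left over.

3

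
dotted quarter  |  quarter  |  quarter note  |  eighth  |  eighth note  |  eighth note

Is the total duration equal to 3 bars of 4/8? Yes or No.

One bar of 4/8 = 4 eighth notes, so 3 bars = 12.
Each duration in eighth notes: dotted quarter = 3; quarter = 2; quarter note = 2; eighth = 1; eighth note = 1; eighth note = 1.
Total: 3 + 2 + 2 + 1 + 1 + 1 = 10.
10 falls short of 12, so the answer is No.

No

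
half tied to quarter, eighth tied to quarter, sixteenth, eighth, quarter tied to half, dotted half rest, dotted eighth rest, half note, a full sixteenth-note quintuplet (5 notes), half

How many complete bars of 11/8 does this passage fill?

One bar of 11/8 = 22 sixteenth notes.
Working in sixteenth notes: half tied to quarter (half + quarter) = 12; eighth tied to quarter (eighth + quarter) = 6; sixteenth = 1; eighth = 2; quarter tied to half (quarter + half) = 12; dotted half rest = 12; dotted eighth rest = 3; half note = 8; a full sixteenth-note quintuplet (5 notes) (five quintuplet sixteenths span one quarter) = 4; half = 8.
Adding: 12 + 6 + 1 + 2 + 12 + 12 + 3 + 8 + 4 + 8 = 68.
68 ÷ 22 = 3 complete bars with 2 left over.

3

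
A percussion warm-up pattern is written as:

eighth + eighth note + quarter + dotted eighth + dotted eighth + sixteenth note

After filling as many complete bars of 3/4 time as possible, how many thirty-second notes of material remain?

One bar of 3/4 = 12 sixteenth notes.
In sixteenth notes: eighth = 2; eighth note = 2; quarter = 4; dotted eighth = 3; dotted eighth = 3; sixteenth note = 1.
Adding: 2 + 2 + 4 + 3 + 3 + 1 = 15.
15 ÷ 12 = 1 complete bar with 3 sixteenth notes remaining = 6 thirty-second notes.

6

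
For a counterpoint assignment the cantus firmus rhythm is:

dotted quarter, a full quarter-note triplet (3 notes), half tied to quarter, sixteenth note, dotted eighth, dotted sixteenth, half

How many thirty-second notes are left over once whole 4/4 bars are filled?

15

One bar of 4/4 = 32 thirty-second notes.
Each duration in thirty-second notes: dotted quarter = 12; a full quarter-note triplet (3 notes) (three triplet quarters span one half) = 16; half tied to quarter (half + quarter) = 24; sixteenth note = 2; dotted eighth = 6; dotted sixteenth = 3; half = 16.
Altogether 12 + 16 + 24 + 2 + 6 + 3 + 16 = 79.
79 ÷ 32 = 2 complete bars with 15 thirty-second notes remaining.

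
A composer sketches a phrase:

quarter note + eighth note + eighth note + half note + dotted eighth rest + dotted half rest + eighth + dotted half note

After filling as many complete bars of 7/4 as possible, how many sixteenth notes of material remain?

17

One bar of 7/4 = 28 sixteenth notes.
Convert each value to sixteenth notes: quarter note = 4; eighth note = 2; eighth note = 2; half note = 8; dotted eighth rest = 3; dotted half rest = 12; eighth = 2; dotted half note = 12.
Sum: 4 + 2 + 2 + 8 + 3 + 12 + 2 + 12 = 45.
45 ÷ 28 = 1 complete bar with 17 sixteenth notes remaining.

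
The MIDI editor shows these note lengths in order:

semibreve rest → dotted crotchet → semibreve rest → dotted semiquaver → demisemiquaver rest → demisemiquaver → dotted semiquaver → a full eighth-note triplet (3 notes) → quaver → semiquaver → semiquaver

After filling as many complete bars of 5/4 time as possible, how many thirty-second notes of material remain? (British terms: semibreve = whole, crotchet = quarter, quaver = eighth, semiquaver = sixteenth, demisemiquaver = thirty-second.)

One bar of 5/4 = 40 thirty-second notes.
Express everything in thirty-second notes: semibreve rest = 32; dotted crotchet = 12; semibreve rest = 32; dotted semiquaver = 3; demisemiquaver rest = 1; demisemiquaver = 1; dotted semiquaver = 3; a full eighth-note triplet (3 notes) (three triplet eighths span one quarter) = 8; quaver = 4; semiquaver = 2; semiquaver = 2.
Total: 32 + 12 + 32 + 3 + 1 + 1 + 3 + 8 + 4 + 2 + 2 = 100.
100 ÷ 40 = 2 complete bars with 20 thirty-second notes remaining.

20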